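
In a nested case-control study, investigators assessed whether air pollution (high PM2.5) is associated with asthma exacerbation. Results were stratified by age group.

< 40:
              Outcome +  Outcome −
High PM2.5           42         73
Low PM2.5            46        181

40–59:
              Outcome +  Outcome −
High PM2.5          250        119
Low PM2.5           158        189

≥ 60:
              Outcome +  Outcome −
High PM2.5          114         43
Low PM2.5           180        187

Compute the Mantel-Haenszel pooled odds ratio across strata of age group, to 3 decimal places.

2.535

OR_MH = Σ(aᵢdᵢ/nᵢ) / Σ(bᵢcᵢ/nᵢ), where nᵢ is the stratum total.
Stratum 1 (< 40): n = 342; a·d/n = 42·181/342 = 22.2281; b·c/n = 73·46/342 = 9.8187
Stratum 2 (40–59): n = 716; a·d/n = 250·189/716 = 65.9916; b·c/n = 119·158/716 = 26.2598
Stratum 3 (≥ 60): n = 524; a·d/n = 114·187/524 = 40.6832; b·c/n = 43·180/524 = 14.7710
OR_MH = (22.2281 + 65.9916 + 40.6832) / (9.8187 + 26.2598 + 14.7710) = 128.9029 / 50.8495 = 2.53499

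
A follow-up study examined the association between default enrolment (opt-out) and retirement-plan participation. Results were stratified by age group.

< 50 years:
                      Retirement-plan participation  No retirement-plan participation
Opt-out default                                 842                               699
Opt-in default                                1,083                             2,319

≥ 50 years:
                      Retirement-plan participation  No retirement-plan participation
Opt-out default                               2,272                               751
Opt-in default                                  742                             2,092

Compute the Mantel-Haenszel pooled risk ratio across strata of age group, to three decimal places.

RR_MH = Σ(aᵢ·n₀ᵢ/nᵢ) / Σ(cᵢ·n₁ᵢ/nᵢ), with n₁ᵢ = aᵢ+bᵢ (exposed), n₀ᵢ = cᵢ+dᵢ (unexposed), nᵢ = n₁ᵢ+n₀ᵢ.
Stratum 1 (< 50 years): n₁ = 1541, n₀ = 3402, n = 4943; a·n₀/n = 842·3402/4943 = 579.5031; c·n₁/n = 1083·1541/4943 = 337.6296
Stratum 2 (≥ 50 years): n₁ = 3023, n₀ = 2834, n = 5857; a·n₀/n = 2272·2834/5857 = 1099.3423; c·n₁/n = 742·3023/5857 = 382.9718
RR_MH = (579.5031 + 1099.3423) / (337.6296 + 382.9718) = 1678.8455 / 720.6014 = 2.32978

2.330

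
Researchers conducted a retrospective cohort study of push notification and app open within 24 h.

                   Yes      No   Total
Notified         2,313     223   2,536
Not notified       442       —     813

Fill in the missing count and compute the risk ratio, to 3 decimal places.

The missing cell is in the unexposed row: 813 − 442 = 371.
So a = 2313, b = 223, c = 442, d = 371.
RR = [a/(a+b)] / [c/(c+d)] = (2313/2536) / (442/813) = 0.91207/0.54367 = 1.67762

1.678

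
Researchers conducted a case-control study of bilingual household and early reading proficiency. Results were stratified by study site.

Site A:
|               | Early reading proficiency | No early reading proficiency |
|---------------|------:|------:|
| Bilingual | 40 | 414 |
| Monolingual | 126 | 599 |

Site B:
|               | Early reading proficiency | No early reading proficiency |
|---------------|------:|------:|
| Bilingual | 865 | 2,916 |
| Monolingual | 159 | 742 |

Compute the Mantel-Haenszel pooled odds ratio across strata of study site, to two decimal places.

1.10

OR_MH = Σ(aᵢdᵢ/nᵢ) / Σ(bᵢcᵢ/nᵢ), where nᵢ is the stratum total.
Stratum 1 (Site A): n = 1179; a·d/n = 40·599/1179 = 20.3223; b·c/n = 414·126/1179 = 44.2443
Stratum 2 (Site B): n = 4682; a·d/n = 865·742/4682 = 137.0846; b·c/n = 2916·159/4682 = 99.0269
OR_MH = (20.3223 + 137.0846) / (44.2443 + 99.0269) = 157.4069 / 143.2712 = 1.09866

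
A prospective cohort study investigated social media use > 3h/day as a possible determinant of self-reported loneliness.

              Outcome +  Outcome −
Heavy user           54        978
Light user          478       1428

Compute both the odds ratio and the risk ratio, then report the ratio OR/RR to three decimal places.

0.791

Cells: a = 54, b = 978, c = 478, d = 1428.
OR = (54·1428)/(978·478) = 77112/467484 = 0.16495
Risk in exposed = 54/1032 = 0.05233; risk in unexposed = 478/1906 = 0.25079; RR = 0.20865
OR/RR = 0.16495 / 0.20865 = 0.79058
The outcome is not rare, so the OR lies further from 1 than the RR.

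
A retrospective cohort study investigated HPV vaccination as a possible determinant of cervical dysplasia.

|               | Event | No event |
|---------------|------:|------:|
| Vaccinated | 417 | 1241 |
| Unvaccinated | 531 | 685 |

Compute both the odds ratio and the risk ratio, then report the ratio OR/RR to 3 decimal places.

Cells: a = 417, b = 1241, c = 531, d = 685.
OR = (417·685)/(1241·531) = 285645/658971 = 0.43347
Risk in exposed = 417/1658 = 0.25151; risk in unexposed = 531/1216 = 0.43668; RR = 0.57596
OR/RR = 0.43347 / 0.57596 = 0.75261
The outcome is not rare, so the OR lies further from 1 than the RR.

0.753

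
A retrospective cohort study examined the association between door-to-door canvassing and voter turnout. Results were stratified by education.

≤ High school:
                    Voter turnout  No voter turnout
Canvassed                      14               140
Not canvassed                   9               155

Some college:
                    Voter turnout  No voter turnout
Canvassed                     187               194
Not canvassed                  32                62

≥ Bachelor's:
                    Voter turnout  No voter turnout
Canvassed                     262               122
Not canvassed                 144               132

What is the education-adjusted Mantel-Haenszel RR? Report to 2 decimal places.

RR_MH = Σ(aᵢ·n₀ᵢ/nᵢ) / Σ(cᵢ·n₁ᵢ/nᵢ), with n₁ᵢ = aᵢ+bᵢ (exposed), n₀ᵢ = cᵢ+dᵢ (unexposed), nᵢ = n₁ᵢ+n₀ᵢ.
Stratum 1 (≤ High school): n₁ = 154, n₀ = 164, n = 318; a·n₀/n = 14·164/318 = 7.2201; c·n₁/n = 9·154/318 = 4.3585
Stratum 2 (Some college): n₁ = 381, n₀ = 94, n = 475; a·n₀/n = 187·94/475 = 37.0063; c·n₁/n = 32·381/475 = 25.6674
Stratum 3 (≥ Bachelor's): n₁ = 384, n₀ = 276, n = 660; a·n₀/n = 262·276/660 = 109.5636; c·n₁/n = 144·384/660 = 83.7818
RR_MH = (7.2201 + 37.0063 + 109.5636) / (4.3585 + 25.6674 + 83.7818) = 153.7901 / 113.8077 = 1.35132

1.35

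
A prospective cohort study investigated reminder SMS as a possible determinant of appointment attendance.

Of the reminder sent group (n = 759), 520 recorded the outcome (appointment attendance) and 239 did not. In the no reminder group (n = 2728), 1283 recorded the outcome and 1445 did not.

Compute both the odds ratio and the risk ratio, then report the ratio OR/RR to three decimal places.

From the description: a = 520, b = 239, c = 1283, d = 1445.
OR = (520·1445)/(239·1283) = 751400/306637 = 2.45045
Risk in exposed = 520/759 = 0.68511; risk in unexposed = 1283/2728 = 0.47031; RR = 1.45673
OR/RR = 2.45045 / 1.45673 = 1.68216
The outcome is not rare, so the OR lies further from 1 than the RR.

1.682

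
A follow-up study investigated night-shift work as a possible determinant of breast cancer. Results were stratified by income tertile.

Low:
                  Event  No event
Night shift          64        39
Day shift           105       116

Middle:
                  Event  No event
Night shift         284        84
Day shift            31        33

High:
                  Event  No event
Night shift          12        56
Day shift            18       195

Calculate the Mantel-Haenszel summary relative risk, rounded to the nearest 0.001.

1.478

RR_MH = Σ(aᵢ·n₀ᵢ/nᵢ) / Σ(cᵢ·n₁ᵢ/nᵢ), with n₁ᵢ = aᵢ+bᵢ (exposed), n₀ᵢ = cᵢ+dᵢ (unexposed), nᵢ = n₁ᵢ+n₀ᵢ.
Stratum 1 (Low): n₁ = 103, n₀ = 221, n = 324; a·n₀/n = 64·221/324 = 43.6543; c·n₁/n = 105·103/324 = 33.3796
Stratum 2 (Middle): n₁ = 368, n₀ = 64, n = 432; a·n₀/n = 284·64/432 = 42.0741; c·n₁/n = 31·368/432 = 26.4074
Stratum 3 (High): n₁ = 68, n₀ = 213, n = 281; a·n₀/n = 12·213/281 = 9.0961; c·n₁/n = 18·68/281 = 4.3559
RR_MH = (43.6543 + 42.0741 + 9.0961) / (33.3796 + 26.4074 + 4.3559) = 94.8245 / 64.1429 = 1.47833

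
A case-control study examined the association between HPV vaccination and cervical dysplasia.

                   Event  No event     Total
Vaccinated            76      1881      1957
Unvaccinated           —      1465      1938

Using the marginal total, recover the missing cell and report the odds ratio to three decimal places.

0.125

The missing cell is in the unexposed row: 1938 − 1465 = 473.
So a = 76, b = 1881, c = 473, d = 1465.
OR = (a·d)/(b·c) = (76 × 1465) / (1881 × 473) = 111340 / 889713 = 0.12514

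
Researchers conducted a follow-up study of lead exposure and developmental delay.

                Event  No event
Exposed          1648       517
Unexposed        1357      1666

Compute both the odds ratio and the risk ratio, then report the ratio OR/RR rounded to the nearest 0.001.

Cells: a = 1648, b = 517, c = 1357, d = 1666.
OR = (1648·1666)/(517·1357) = 2745568/701569 = 3.91347
Risk in exposed = 1648/2165 = 0.76120; risk in unexposed = 1357/3023 = 0.44889; RR = 1.69573
OR/RR = 3.91347 / 1.69573 = 2.30783
The outcome is not rare, so the OR lies further from 1 than the RR.

2.308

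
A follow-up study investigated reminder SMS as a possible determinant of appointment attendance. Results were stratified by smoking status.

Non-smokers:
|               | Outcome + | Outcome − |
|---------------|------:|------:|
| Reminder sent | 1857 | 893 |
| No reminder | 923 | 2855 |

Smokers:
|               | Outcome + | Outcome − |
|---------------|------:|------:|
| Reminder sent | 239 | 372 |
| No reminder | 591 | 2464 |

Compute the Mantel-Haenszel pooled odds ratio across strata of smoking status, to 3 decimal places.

5.224

OR_MH = Σ(aᵢdᵢ/nᵢ) / Σ(bᵢcᵢ/nᵢ), where nᵢ is the stratum total.
Stratum 1 (Non-smokers): n = 6528; a·d/n = 1857·2855/6528 = 812.1530; b·c/n = 893·923/6528 = 126.2621
Stratum 2 (Smokers): n = 3666; a·d/n = 239·2464/3666 = 160.6372; b·c/n = 372·591/3666 = 59.9705
OR_MH = (812.1530 + 160.6372) / (126.2621 + 59.9705) = 972.7902 / 186.2326 = 5.22352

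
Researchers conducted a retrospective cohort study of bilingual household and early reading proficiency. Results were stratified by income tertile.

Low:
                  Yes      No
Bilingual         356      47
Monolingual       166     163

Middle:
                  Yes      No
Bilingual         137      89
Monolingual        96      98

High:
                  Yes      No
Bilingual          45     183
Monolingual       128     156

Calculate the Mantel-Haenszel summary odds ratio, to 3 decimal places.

1.628

OR_MH = Σ(aᵢdᵢ/nᵢ) / Σ(bᵢcᵢ/nᵢ), where nᵢ is the stratum total.
Stratum 1 (Low): n = 732; a·d/n = 356·163/732 = 79.2732; b·c/n = 47·166/732 = 10.6585
Stratum 2 (Middle): n = 420; a·d/n = 137·98/420 = 31.9667; b·c/n = 89·96/420 = 20.3429
Stratum 3 (High): n = 512; a·d/n = 45·156/512 = 13.7109; b·c/n = 183·128/512 = 45.7500
OR_MH = (79.2732 + 31.9667 + 13.7109) / (10.6585 + 20.3429 + 45.7500) = 124.9508 / 76.7513 = 1.62800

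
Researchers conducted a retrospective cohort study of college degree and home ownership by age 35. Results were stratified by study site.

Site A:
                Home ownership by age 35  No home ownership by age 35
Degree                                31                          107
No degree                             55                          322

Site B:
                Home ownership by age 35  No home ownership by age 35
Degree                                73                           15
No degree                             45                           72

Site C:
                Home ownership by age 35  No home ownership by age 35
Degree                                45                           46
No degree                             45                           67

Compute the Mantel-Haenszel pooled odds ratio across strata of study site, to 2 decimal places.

2.40

OR_MH = Σ(aᵢdᵢ/nᵢ) / Σ(bᵢcᵢ/nᵢ), where nᵢ is the stratum total.
Stratum 1 (Site A): n = 515; a·d/n = 31·322/515 = 19.3825; b·c/n = 107·55/515 = 11.4272
Stratum 2 (Site B): n = 205; a·d/n = 73·72/205 = 25.6390; b·c/n = 15·45/205 = 3.2927
Stratum 3 (Site C): n = 203; a·d/n = 45·67/203 = 14.8522; b·c/n = 46·45/203 = 10.1970
OR_MH = (19.3825 + 25.6390 + 14.8522) / (11.4272 + 3.2927 + 10.1970) = 59.8738 / 24.9169 = 2.40294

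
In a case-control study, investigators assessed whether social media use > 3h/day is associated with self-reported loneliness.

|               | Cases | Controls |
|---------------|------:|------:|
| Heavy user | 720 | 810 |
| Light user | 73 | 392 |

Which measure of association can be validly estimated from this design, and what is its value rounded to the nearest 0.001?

4.773

Cells: a = 720, b = 810, c = 73, d = 392.
This is a case-control study: participants were sampled on outcome status, so risks in the source population cannot be estimated directly — relative risk is not valid here. The odds ratio is the appropriate measure.
OR = (a·d)/(b·c) = (720 × 392) / (810 × 73) = 282240 / 59130 = 4.77321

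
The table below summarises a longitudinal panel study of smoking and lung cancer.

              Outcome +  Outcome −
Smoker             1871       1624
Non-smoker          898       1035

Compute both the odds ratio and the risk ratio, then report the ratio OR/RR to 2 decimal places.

1.15

Cells: a = 1871, b = 1624, c = 898, d = 1035.
OR = (1871·1035)/(1624·898) = 1936485/1458352 = 1.32786
Risk in exposed = 1871/3495 = 0.53534; risk in unexposed = 898/1933 = 0.46456; RR = 1.15234
OR/RR = 1.32786 / 1.15234 = 1.15231
The outcome is not rare, so the OR lies further from 1 than the RR.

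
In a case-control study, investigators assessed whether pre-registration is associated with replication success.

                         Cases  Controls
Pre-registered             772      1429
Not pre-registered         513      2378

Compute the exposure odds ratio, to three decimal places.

2.504

Cells: a = 772, b = 1429, c = 513, d = 2378.
OR = (a·d)/(b·c) = (772 × 2378) / (1429 × 513) = 1835816 / 733077 = 2.50426
The odds of replication success are about 2.50 times as high in the pre-registered group.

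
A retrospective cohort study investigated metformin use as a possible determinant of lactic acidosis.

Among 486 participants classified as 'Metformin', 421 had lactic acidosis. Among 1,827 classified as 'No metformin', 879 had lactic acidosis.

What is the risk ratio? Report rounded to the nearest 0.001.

1.801

From the description: a = 421, b = 65, c = 879, d = 948.
Risk in exposed = 421/486 = 0.86626; risk in unexposed = 879/1827 = 0.48112.
RR = 0.86626 / 0.48112 = 1.80051
The risk among the exposed is 1.80 times that among the unexposed.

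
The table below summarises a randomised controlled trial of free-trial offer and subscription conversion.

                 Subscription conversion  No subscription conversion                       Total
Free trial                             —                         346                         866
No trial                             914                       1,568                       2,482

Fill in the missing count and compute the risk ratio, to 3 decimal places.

1.631

The missing cell is in the exposed row: 866 − 346 = 520.
So a = 520, b = 346, c = 914, d = 1568.
RR = [a/(a+b)] / [c/(c+d)] = (520/866) / (914/2482) = 0.60046/0.36825 = 1.63058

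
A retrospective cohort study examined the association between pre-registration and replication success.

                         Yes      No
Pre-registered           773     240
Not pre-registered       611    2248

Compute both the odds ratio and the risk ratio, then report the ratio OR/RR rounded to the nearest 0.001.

3.319

Cells: a = 773, b = 240, c = 611, d = 2248.
OR = (773·2248)/(240·611) = 1737704/146640 = 11.85014
Risk in exposed = 773/1013 = 0.76308; risk in unexposed = 611/2859 = 0.21371; RR = 3.57061
OR/RR = 11.85014 / 3.57061 = 3.31879
The outcome is not rare, so the OR lies further from 1 than the RR.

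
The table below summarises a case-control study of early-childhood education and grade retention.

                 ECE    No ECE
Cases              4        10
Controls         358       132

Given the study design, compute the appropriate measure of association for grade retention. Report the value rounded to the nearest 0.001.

0.147

Reading the table with exposure as columns: a = 4 (ECE, case), b = 358 (ECE, non-case), c = 10 (No ECE, case), d = 132.
This is a case-control study: participants were sampled on outcome status, so risks in the source population cannot be estimated directly — relative risk is not valid here. The odds ratio is the appropriate measure.
OR = (a·d)/(b·c) = (4 × 132) / (358 × 10) = 528 / 3580 = 0.14749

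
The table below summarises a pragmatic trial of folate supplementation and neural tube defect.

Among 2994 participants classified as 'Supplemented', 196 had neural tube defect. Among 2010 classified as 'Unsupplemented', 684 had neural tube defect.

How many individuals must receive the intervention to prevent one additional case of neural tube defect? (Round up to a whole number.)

Risk in treated group = 196/2994 = 0.06546; risk in control = 684/2010 = 0.34030.
Absolute risk reduction = 0.34030 − 0.06546 = 0.27483
NNT = 1 / ARR = 1 / 0.27483 = 3.639 → round up → 4

4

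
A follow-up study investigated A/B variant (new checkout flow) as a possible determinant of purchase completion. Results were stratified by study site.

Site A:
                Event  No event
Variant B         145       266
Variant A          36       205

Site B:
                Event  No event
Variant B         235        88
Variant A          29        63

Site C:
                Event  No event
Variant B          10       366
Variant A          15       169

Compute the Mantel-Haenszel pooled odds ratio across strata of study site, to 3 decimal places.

OR_MH = Σ(aᵢdᵢ/nᵢ) / Σ(bᵢcᵢ/nᵢ), where nᵢ is the stratum total.
Stratum 1 (Site A): n = 652; a·d/n = 145·205/652 = 45.5905; b·c/n = 266·36/652 = 14.6871
Stratum 2 (Site B): n = 415; a·d/n = 235·63/415 = 35.6747; b·c/n = 88·29/415 = 6.1494
Stratum 3 (Site C): n = 560; a·d/n = 10·169/560 = 3.0179; b·c/n = 366·15/560 = 9.8036
OR_MH = (45.5905 + 35.6747 + 3.0179) / (14.6871 + 6.1494 + 9.8036) = 84.2830 / 30.6401 = 2.75074

2.751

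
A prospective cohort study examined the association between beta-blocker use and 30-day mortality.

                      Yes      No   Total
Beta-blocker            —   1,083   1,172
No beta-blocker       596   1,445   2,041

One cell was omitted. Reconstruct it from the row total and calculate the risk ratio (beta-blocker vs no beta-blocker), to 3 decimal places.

The missing cell is in the exposed row: 1172 − 1083 = 89.
So a = 89, b = 1083, c = 596, d = 1445.
RR = [a/(a+b)] / [c/(c+d)] = (89/1172) / (596/2041) = 0.07594/0.29201 = 0.26005

0.260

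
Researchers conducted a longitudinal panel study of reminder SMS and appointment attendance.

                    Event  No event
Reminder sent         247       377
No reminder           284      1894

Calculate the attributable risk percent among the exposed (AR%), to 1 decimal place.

Cells: a = 247, b = 377, c = 284, d = 1894.
Risk in exposed = 247/624 = 0.39583; risk in unexposed = 284/2178 = 0.13039.
RR = 0.39583/0.13039 = 3.03565
AR% = (RR − 1)/RR × 100 = (3.03565 − 1)/3.03565 × 100 = 67.0581%

67.1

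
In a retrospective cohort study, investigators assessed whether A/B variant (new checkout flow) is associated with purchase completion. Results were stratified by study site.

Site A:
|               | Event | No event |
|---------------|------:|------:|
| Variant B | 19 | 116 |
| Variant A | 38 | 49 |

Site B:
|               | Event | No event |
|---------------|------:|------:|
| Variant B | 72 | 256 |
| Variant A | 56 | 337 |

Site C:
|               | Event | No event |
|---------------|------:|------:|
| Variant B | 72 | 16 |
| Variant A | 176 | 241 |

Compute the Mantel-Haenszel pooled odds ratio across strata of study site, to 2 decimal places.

OR_MH = Σ(aᵢdᵢ/nᵢ) / Σ(bᵢcᵢ/nᵢ), where nᵢ is the stratum total.
Stratum 1 (Site A): n = 222; a·d/n = 19·49/222 = 4.1937; b·c/n = 116·38/222 = 19.8559
Stratum 2 (Site B): n = 721; a·d/n = 72·337/721 = 33.6533; b·c/n = 256·56/721 = 19.8835
Stratum 3 (Site C): n = 505; a·d/n = 72·241/505 = 34.3604; b·c/n = 16·176/505 = 5.5762
OR_MH = (4.1937 + 33.6533 + 34.3604) / (19.8559 + 19.8835 + 5.5762) = 72.2073 / 45.3156 = 1.59343

1.59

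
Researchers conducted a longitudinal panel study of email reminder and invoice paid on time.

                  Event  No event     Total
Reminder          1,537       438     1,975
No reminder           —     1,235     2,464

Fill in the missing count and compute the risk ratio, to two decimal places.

1.56

The missing cell is in the unexposed row: 2464 − 1235 = 1229.
So a = 1537, b = 438, c = 1229, d = 1235.
RR = [a/(a+b)] / [c/(c+d)] = (1537/1975) / (1229/2464) = 0.77823/0.49878 = 1.56026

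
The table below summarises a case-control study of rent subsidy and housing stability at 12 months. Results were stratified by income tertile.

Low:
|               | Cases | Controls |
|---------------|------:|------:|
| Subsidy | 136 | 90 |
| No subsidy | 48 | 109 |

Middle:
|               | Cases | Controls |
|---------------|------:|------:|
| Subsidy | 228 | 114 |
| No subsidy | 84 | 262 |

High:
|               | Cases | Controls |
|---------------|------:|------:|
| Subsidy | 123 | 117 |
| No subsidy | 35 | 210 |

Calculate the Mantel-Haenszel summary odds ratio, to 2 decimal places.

OR_MH = Σ(aᵢdᵢ/nᵢ) / Σ(bᵢcᵢ/nᵢ), where nᵢ is the stratum total.
Stratum 1 (Low): n = 383; a·d/n = 136·109/383 = 38.7050; b·c/n = 90·48/383 = 11.2794
Stratum 2 (Middle): n = 688; a·d/n = 228·262/688 = 86.8256; b·c/n = 114·84/688 = 13.9186
Stratum 3 (High): n = 485; a·d/n = 123·210/485 = 53.2577; b·c/n = 117·35/485 = 8.4433
OR_MH = (38.7050 + 86.8256 + 53.2577) / (11.2794 + 13.9186 + 8.4433) = 178.7883 / 33.6413 = 5.31455

5.31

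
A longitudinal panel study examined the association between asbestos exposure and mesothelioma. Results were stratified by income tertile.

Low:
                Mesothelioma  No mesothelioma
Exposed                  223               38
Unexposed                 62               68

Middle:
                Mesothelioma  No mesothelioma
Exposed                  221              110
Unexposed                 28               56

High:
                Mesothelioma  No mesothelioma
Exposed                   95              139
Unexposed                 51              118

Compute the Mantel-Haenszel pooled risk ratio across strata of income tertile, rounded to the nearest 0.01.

1.70

RR_MH = Σ(aᵢ·n₀ᵢ/nᵢ) / Σ(cᵢ·n₁ᵢ/nᵢ), with n₁ᵢ = aᵢ+bᵢ (exposed), n₀ᵢ = cᵢ+dᵢ (unexposed), nᵢ = n₁ᵢ+n₀ᵢ.
Stratum 1 (Low): n₁ = 261, n₀ = 130, n = 391; a·n₀/n = 223·130/391 = 74.1432; c·n₁/n = 62·261/391 = 41.3862
Stratum 2 (Middle): n₁ = 331, n₀ = 84, n = 415; a·n₀/n = 221·84/415 = 44.7325; c·n₁/n = 28·331/415 = 22.3325
Stratum 3 (High): n₁ = 234, n₀ = 169, n = 403; a·n₀/n = 95·169/403 = 39.8387; c·n₁/n = 51·234/403 = 29.6129
RR_MH = (74.1432 + 44.7325 + 39.8387) / (41.3862 + 22.3325 + 29.6129) = 158.7145 / 93.3316 = 1.70054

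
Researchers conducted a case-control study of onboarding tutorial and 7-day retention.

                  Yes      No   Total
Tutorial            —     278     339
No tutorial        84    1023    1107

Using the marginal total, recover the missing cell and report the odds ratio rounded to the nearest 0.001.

The missing cell is in the exposed row: 339 − 278 = 61.
So a = 61, b = 278, c = 84, d = 1023.
OR = (a·d)/(b·c) = (61 × 1023) / (278 × 84) = 62403 / 23352 = 2.67228

2.672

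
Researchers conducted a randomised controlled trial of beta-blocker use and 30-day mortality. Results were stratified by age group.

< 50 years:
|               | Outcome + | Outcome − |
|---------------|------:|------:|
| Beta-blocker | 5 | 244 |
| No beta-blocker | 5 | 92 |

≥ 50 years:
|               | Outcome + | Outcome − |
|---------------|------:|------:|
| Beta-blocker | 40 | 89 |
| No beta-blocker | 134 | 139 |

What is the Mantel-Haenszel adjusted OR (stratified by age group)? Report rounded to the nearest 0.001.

0.457

OR_MH = Σ(aᵢdᵢ/nᵢ) / Σ(bᵢcᵢ/nᵢ), where nᵢ is the stratum total.
Stratum 1 (< 50 years): n = 346; a·d/n = 5·92/346 = 1.3295; b·c/n = 244·5/346 = 3.5260
Stratum 2 (≥ 50 years): n = 402; a·d/n = 40·139/402 = 13.8308; b·c/n = 89·134/402 = 29.6667
OR_MH = (1.3295 + 13.8308) / (3.5260 + 29.6667) = 15.1603 / 33.1927 = 0.45674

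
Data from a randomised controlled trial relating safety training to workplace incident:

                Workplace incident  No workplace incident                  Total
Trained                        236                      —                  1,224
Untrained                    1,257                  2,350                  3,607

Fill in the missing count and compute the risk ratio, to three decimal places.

The missing cell is in the exposed row: 1224 − 236 = 988.
So a = 236, b = 988, c = 1257, d = 2350.
RR = [a/(a+b)] / [c/(c+d)] = (236/1224) / (1257/3607) = 0.19281/0.34849 = 0.55328

0.553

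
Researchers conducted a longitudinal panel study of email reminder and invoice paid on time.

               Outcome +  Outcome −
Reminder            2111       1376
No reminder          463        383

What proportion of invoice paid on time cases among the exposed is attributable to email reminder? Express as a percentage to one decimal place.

Cells: a = 2111, b = 1376, c = 463, d = 383.
Risk in exposed = 2111/3487 = 0.60539; risk in unexposed = 463/846 = 0.54728.
RR = 0.60539/0.54728 = 1.10618
AR% = (RR − 1)/RR × 100 = (1.10618 − 1)/1.10618 × 100 = 9.5988%

9.6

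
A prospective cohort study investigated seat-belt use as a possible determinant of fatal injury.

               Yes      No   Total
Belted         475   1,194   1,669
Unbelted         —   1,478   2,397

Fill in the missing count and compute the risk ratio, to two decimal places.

The missing cell is in the unexposed row: 2397 − 1478 = 919.
So a = 475, b = 1194, c = 919, d = 1478.
RR = [a/(a+b)] / [c/(c+d)] = (475/1669) / (919/2397) = 0.28460/0.38340 = 0.74232

0.74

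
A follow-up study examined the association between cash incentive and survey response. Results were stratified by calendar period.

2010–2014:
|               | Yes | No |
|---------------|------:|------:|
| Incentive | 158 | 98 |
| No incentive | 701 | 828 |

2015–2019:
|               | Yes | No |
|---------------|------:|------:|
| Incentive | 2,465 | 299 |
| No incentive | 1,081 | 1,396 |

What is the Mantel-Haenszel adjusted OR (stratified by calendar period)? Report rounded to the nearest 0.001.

OR_MH = Σ(aᵢdᵢ/nᵢ) / Σ(bᵢcᵢ/nᵢ), where nᵢ is the stratum total.
Stratum 1 (2010–2014): n = 1785; a·d/n = 158·828/1785 = 73.2908; b·c/n = 98·701/1785 = 38.4863
Stratum 2 (2015–2019): n = 5241; a·d/n = 2465·1396/5241 = 656.5808; b·c/n = 299·1081/5241 = 61.6712
OR_MH = (73.2908 + 656.5808) / (38.4863 + 61.6712) = 729.8716 / 100.1575 = 7.28724

7.287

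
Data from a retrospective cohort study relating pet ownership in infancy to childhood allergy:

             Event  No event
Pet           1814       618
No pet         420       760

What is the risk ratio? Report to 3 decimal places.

2.096

Cells: a = 1814, b = 618, c = 420, d = 760.
Risk in exposed = 1814/2432 = 0.74589; risk in unexposed = 420/1180 = 0.35593.
RR = 0.74589 / 0.35593 = 2.09559
The risk among the exposed is 2.10 times that among the unexposed.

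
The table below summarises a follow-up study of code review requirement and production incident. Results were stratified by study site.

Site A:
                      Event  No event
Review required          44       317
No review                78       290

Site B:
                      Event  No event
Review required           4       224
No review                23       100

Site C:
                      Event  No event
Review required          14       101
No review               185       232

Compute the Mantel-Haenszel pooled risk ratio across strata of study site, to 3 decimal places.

0.370

RR_MH = Σ(aᵢ·n₀ᵢ/nᵢ) / Σ(cᵢ·n₁ᵢ/nᵢ), with n₁ᵢ = aᵢ+bᵢ (exposed), n₀ᵢ = cᵢ+dᵢ (unexposed), nᵢ = n₁ᵢ+n₀ᵢ.
Stratum 1 (Site A): n₁ = 361, n₀ = 368, n = 729; a·n₀/n = 44·368/729 = 22.2112; c·n₁/n = 78·361/729 = 38.6255
Stratum 2 (Site B): n₁ = 228, n₀ = 123, n = 351; a·n₀/n = 4·123/351 = 1.4017; c·n₁/n = 23·228/351 = 14.9402
Stratum 3 (Site C): n₁ = 115, n₀ = 417, n = 532; a·n₀/n = 14·417/532 = 10.9737; c·n₁/n = 185·115/532 = 39.9906
RR_MH = (22.2112 + 1.4017 + 10.9737) / (38.6255 + 14.9402 + 39.9906) = 34.5866 / 93.5563 = 0.36969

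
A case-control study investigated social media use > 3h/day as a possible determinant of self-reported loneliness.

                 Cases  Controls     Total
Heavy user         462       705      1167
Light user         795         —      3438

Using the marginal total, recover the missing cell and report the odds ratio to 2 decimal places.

The missing cell is in the unexposed row: 3438 − 795 = 2643.
So a = 462, b = 705, c = 795, d = 2643.
OR = (a·d)/(b·c) = (462 × 2643) / (705 × 795) = 1221066 / 560475 = 2.17863

2.18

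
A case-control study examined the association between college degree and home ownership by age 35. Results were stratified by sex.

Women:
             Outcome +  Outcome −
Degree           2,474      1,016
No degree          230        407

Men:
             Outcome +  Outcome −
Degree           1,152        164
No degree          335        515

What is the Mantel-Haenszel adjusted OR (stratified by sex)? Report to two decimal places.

6.32

OR_MH = Σ(aᵢdᵢ/nᵢ) / Σ(bᵢcᵢ/nᵢ), where nᵢ is the stratum total.
Stratum 1 (Women): n = 4127; a·d/n = 2474·407/4127 = 243.9830; b·c/n = 1016·230/4127 = 56.6222
Stratum 2 (Men): n = 2166; a·d/n = 1152·515/2166 = 273.9058; b·c/n = 164·335/2166 = 25.3647
OR_MH = (243.9830 + 273.9058) / (56.6222 + 25.3647) = 517.8889 / 81.9870 = 6.31672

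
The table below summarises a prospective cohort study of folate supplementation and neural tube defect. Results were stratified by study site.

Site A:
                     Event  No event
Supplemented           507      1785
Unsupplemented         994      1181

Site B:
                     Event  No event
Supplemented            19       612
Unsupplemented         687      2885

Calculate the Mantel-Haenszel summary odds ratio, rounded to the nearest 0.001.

OR_MH = Σ(aᵢdᵢ/nᵢ) / Σ(bᵢcᵢ/nᵢ), where nᵢ is the stratum total.
Stratum 1 (Site A): n = 4467; a·d/n = 507·1181/4467 = 134.0423; b·c/n = 1785·994/4467 = 397.1995
Stratum 2 (Site B): n = 4203; a·d/n = 19·2885/4203 = 13.0419; b·c/n = 612·687/4203 = 100.0343
OR_MH = (134.0423 + 13.0419) / (397.1995 + 100.0343) = 147.0842 / 497.2337 = 0.29580

0.296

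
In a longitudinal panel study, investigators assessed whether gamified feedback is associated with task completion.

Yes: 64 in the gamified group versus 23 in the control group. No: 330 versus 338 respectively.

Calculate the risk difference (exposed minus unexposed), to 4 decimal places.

From the description: a = 64, b = 330, c = 23, d = 338.
Risk in exposed = 64/394 = 0.162437; risk in unexposed = 23/361 = 0.063712.
Risk difference = 0.162437 − 0.063712 = 0.098725

0.0987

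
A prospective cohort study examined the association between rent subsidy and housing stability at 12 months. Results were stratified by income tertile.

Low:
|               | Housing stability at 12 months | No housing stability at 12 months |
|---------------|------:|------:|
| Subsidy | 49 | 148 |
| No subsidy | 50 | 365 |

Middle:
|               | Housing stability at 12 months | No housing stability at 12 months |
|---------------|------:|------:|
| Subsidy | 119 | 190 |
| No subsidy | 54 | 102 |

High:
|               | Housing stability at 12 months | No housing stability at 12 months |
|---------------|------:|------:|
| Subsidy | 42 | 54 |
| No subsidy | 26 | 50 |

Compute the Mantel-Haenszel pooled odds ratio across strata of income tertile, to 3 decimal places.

1.596

OR_MH = Σ(aᵢdᵢ/nᵢ) / Σ(bᵢcᵢ/nᵢ), where nᵢ is the stratum total.
Stratum 1 (Low): n = 612; a·d/n = 49·365/612 = 29.2239; b·c/n = 148·50/612 = 12.0915
Stratum 2 (Middle): n = 465; a·d/n = 119·102/465 = 26.1032; b·c/n = 190·54/465 = 22.0645
Stratum 3 (High): n = 172; a·d/n = 42·50/172 = 12.2093; b·c/n = 54·26/172 = 8.1628
OR_MH = (29.2239 + 26.1032 + 12.2093) / (12.0915 + 22.0645 + 8.1628) = 67.5364 / 42.3188 = 1.59590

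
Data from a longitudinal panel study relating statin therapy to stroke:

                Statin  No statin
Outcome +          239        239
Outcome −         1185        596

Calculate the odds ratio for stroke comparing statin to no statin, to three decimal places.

Reading the table with exposure as columns: a = 239 (Statin, case), b = 1185 (Statin, non-case), c = 239 (No statin, case), d = 596.
OR = (a·d)/(b·c) = (239 × 596) / (1185 × 239) = 142444 / 283215 = 0.50295
Exposure is associated with lower odds of stroke (OR = 0.50 < 1).

0.503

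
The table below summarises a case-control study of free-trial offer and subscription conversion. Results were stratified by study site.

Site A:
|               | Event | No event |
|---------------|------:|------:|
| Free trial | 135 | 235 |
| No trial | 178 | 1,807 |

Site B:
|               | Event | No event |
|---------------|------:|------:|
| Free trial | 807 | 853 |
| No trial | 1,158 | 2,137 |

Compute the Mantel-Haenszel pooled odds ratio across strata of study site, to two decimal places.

2.08

OR_MH = Σ(aᵢdᵢ/nᵢ) / Σ(bᵢcᵢ/nᵢ), where nᵢ is the stratum total.
Stratum 1 (Site A): n = 2355; a·d/n = 135·1807/2355 = 103.5860; b·c/n = 235·178/2355 = 17.7622
Stratum 2 (Site B): n = 4955; a·d/n = 807·2137/4955 = 348.0442; b·c/n = 853·1158/4955 = 199.3489
OR_MH = (103.5860 + 348.0442) / (17.7622 + 199.3489) = 451.6302 / 217.1111 = 2.08018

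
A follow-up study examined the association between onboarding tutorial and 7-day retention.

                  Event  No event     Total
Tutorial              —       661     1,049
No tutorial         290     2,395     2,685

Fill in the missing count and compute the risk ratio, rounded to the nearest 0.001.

3.425

The missing cell is in the exposed row: 1049 − 661 = 388.
So a = 388, b = 661, c = 290, d = 2395.
RR = [a/(a+b)] / [c/(c+d)] = (388/1049) / (290/2685) = 0.36988/0.10801 = 3.42454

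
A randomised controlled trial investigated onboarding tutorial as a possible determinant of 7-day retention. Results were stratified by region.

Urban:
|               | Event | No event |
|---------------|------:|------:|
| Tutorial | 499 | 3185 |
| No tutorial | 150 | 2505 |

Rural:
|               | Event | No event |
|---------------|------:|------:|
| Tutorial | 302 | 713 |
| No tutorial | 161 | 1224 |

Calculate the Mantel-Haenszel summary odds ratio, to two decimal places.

OR_MH = Σ(aᵢdᵢ/nᵢ) / Σ(bᵢcᵢ/nᵢ), where nᵢ is the stratum total.
Stratum 1 (Urban): n = 6339; a·d/n = 499·2505/6339 = 197.1912; b·c/n = 3185·150/6339 = 75.3668
Stratum 2 (Rural): n = 2400; a·d/n = 302·1224/2400 = 154.0200; b·c/n = 713·161/2400 = 47.8304
OR_MH = (197.1912 + 154.0200) / (75.3668 + 47.8304) = 351.2112 / 123.1972 = 2.85081

2.85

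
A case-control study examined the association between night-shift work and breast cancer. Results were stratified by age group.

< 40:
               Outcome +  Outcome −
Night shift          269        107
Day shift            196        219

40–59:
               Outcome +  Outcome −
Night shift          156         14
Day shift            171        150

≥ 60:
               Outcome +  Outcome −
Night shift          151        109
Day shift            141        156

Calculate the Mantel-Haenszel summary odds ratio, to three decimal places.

OR_MH = Σ(aᵢdᵢ/nᵢ) / Σ(bᵢcᵢ/nᵢ), where nᵢ is the stratum total.
Stratum 1 (< 40): n = 791; a·d/n = 269·219/791 = 74.4766; b·c/n = 107·196/791 = 26.5133
Stratum 2 (40–59): n = 491; a·d/n = 156·150/491 = 47.6578; b·c/n = 14·171/491 = 4.8758
Stratum 3 (≥ 60): n = 557; a·d/n = 151·156/557 = 42.2908; b·c/n = 109·141/557 = 27.5925
OR_MH = (74.4766 + 47.6578 + 42.2908) / (26.5133 + 4.8758 + 27.5925) = 164.4253 / 58.9815 = 2.78774

2.788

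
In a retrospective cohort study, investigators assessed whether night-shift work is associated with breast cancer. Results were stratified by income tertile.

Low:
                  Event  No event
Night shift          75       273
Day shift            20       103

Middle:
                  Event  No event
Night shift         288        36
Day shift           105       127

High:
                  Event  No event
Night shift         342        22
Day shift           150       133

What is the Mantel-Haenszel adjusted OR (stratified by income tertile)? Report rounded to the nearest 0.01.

6.49

OR_MH = Σ(aᵢdᵢ/nᵢ) / Σ(bᵢcᵢ/nᵢ), where nᵢ is the stratum total.
Stratum 1 (Low): n = 471; a·d/n = 75·103/471 = 16.4013; b·c/n = 273·20/471 = 11.5924
Stratum 2 (Middle): n = 556; a·d/n = 288·127/556 = 65.7842; b·c/n = 36·105/556 = 6.7986
Stratum 3 (High): n = 647; a·d/n = 342·133/647 = 70.3029; b·c/n = 22·150/647 = 5.1005
OR_MH = (16.4013 + 65.7842 + 70.3029) / (11.5924 + 6.7986 + 5.1005) = 152.4884 / 23.4914 = 6.49125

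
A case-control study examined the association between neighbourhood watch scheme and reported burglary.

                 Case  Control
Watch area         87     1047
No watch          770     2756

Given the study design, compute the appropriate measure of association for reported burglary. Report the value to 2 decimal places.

0.30

Cells: a = 87, b = 1047, c = 770, d = 2756.
This is a case-control study: participants were sampled on outcome status, so risks in the source population cannot be estimated directly — relative risk is not valid here. The odds ratio is the appropriate measure.
OR = (a·d)/(b·c) = (87 × 2756) / (1047 × 770) = 239772 / 806190 = 0.29741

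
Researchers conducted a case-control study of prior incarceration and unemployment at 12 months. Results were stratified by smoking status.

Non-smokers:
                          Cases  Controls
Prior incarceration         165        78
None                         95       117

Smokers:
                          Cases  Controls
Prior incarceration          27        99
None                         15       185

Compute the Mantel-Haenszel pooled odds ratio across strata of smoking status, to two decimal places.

2.77

OR_MH = Σ(aᵢdᵢ/nᵢ) / Σ(bᵢcᵢ/nᵢ), where nᵢ is the stratum total.
Stratum 1 (Non-smokers): n = 455; a·d/n = 165·117/455 = 42.4286; b·c/n = 78·95/455 = 16.2857
Stratum 2 (Smokers): n = 326; a·d/n = 27·185/326 = 15.3221; b·c/n = 99·15/326 = 4.5552
OR_MH = (42.4286 + 15.3221) / (16.2857 + 4.5552) = 57.7507 / 20.8409 = 2.77102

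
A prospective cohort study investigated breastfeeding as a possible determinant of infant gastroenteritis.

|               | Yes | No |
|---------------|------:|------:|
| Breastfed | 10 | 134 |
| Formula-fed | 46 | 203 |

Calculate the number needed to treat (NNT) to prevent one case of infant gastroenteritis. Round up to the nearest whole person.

Risk in treated group = 10/144 = 0.06944; risk in control = 46/249 = 0.18474.
Absolute risk reduction = 0.18474 − 0.06944 = 0.11529
NNT = 1 / ARR = 1 / 0.11529 = 8.673 → round up → 9

9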